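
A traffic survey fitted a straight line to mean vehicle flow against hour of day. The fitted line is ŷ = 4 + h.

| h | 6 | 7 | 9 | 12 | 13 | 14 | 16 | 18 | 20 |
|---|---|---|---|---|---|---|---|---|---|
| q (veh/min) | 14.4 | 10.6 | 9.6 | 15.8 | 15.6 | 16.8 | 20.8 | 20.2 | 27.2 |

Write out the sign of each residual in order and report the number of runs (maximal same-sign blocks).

5 runs

h=6: ŷ = 4 + 6 = 10; r = 14.4 − 10 = 4.4
h=7: ŷ = 4 + 7 = 11; r = 10.6 − 11 = -0.4
h=9: ŷ = 4 + 9 = 13; r = 9.6 − 13 = -3.4
h=12: ŷ = 4 + 12 = 16; r = 15.8 − 16 = -0.2
h=13: ŷ = 4 + 13 = 17; r = 15.6 − 17 = -1.4
h=14: ŷ = 4 + 14 = 18; r = 16.8 − 18 = -1.2
h=16: ŷ = 4 + 16 = 20; r = 20.8 − 20 = 0.8
h=18: ŷ = 4 + 18 = 22; r = 20.2 − 22 = -1.8
h=20: ŷ = 4 + 20 = 24; r = 27.2 − 24 = 3.2
Signs: + − − − − − + − +
Runs: +×1, −×5, +×1, −×1, +×1 → 5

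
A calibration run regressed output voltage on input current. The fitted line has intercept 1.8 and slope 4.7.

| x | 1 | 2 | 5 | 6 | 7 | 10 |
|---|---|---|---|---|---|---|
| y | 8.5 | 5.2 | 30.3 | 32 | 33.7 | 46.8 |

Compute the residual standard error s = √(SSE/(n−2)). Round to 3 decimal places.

s = 4.301

x=1: ŷ = 1.8 + 4.7·1 = 6.5; e = 8.5 − 6.5 = 2
x=2: ŷ = 1.8 + 4.7·2 = 11.2; e = 5.2 − 11.2 = -6
x=5: ŷ = 1.8 + 4.7·5 = 25.3; e = 30.3 − 25.3 = 5
x=6: ŷ = 1.8 + 4.7·6 = 30; e = 32 − 30 = 2
x=7: ŷ = 1.8 + 4.7·7 = 34.7; e = 33.7 − 34.7 = -1
x=10: ŷ = 1.8 + 4.7·10 = 48.8; e = 46.8 − 48.8 = -2
SSE = 4 + 36 + 25 + 4 + 1 + 4 = 74
s = √(74/4) = √18.5 ≈ 4.301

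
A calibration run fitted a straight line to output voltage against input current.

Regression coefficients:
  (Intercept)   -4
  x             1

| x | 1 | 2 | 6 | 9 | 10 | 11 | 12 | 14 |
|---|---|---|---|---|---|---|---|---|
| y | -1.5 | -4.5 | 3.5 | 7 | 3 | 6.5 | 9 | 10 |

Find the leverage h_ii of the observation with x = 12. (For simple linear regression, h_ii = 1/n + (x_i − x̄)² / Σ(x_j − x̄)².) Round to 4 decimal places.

x̄ = (1 + 2 + 6 + 9 + 10 + 11 + 12 + 14)/8 = 8.125
Σ(x − x̄)² = 50.7656 + 37.5156 + 4.51562 + 0.765625 + 3.51562 + 8.26562 + 15.0156 + 34.5156 = 154.875
h = 1/8 + (3.875)²/154.875 = 0.125 + 0.0969532 = 0.2220

h = 0.2220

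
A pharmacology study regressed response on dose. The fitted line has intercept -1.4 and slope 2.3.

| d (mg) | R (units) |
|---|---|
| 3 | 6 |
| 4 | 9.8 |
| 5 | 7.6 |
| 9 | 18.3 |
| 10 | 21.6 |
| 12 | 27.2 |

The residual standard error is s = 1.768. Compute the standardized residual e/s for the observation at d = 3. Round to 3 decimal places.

0.283

ŷ = -1.4 + 2.3·3 = 5.5
e = 6 − 5.5 = 0.5
e/s = 0.5 / 1.768 = 0.283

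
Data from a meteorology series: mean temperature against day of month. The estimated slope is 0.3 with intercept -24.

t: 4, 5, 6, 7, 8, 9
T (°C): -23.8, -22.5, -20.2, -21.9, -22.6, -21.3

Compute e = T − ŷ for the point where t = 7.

ŷ = -24 + 0.3·7 = -21.9
e = -21.9 − (-21.9) = 0

e = 0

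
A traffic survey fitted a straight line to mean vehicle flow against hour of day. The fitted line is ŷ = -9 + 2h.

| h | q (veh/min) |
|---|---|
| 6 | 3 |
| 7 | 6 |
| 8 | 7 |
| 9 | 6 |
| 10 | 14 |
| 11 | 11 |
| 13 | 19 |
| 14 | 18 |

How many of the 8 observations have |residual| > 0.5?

6

h=6: ŷ = -9 + 2·6 = 3; r = 3 − 3 = 0
h=7: ŷ = -9 + 2·7 = 5; r = 6 − 5 = 1
h=8: ŷ = -9 + 2·8 = 7; r = 7 − 7 = 0
h=9: ŷ = -9 + 2·9 = 9; r = 6 − 9 = -3
h=10: ŷ = -9 + 2·10 = 11; r = 14 − 11 = 3
h=11: ŷ = -9 + 2·11 = 13; r = 11 − 13 = -2
h=13: ŷ = -9 + 2·13 = 17; r = 19 − 17 = 2
h=14: ŷ = -9 + 2·14 = 19; r = 18 − 19 = -1
|r| > 0.5: h=7 (|r|=1), h=9 (|r|=3), h=10 (|r|=3), h=11 (|r|=2), h=13 (|r|=2), h=14 (|r|=1) → 6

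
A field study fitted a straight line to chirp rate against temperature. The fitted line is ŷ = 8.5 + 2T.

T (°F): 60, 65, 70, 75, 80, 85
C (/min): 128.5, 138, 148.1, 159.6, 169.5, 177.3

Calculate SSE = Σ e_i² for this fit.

T=60: ŷ = 8.5 + 2·60 = 128.5; e = 128.5 − 128.5 = 0
T=65: ŷ = 8.5 + 2·65 = 138.5; e = 138 − 138.5 = -0.5
T=70: ŷ = 8.5 + 2·70 = 148.5; e = 148.1 − 148.5 = -0.4
T=75: ŷ = 8.5 + 2·75 = 158.5; e = 159.6 − 158.5 = 1.1
T=80: ŷ = 8.5 + 2·80 = 168.5; e = 169.5 − 168.5 = 1
T=85: ŷ = 8.5 + 2·85 = 178.5; e = 177.3 − 178.5 = -1.2
SSE = 0 + 0.25 + 0.16 + 1.21 + 1 + 1.44 = 4.06

SSE = 4.06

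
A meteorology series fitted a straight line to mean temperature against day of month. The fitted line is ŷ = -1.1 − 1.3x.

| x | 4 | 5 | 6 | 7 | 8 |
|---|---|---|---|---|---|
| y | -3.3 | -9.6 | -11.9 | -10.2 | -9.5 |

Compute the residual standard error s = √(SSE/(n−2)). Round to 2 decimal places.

s = 2.94

x=4: ŷ = -1.1 − 1.3·4 = -6.3; e = -3.3 − (-6.3) = 3
x=5: ŷ = -1.1 − 1.3·5 = -7.6; e = -9.6 − (-7.6) = -2
x=6: ŷ = -1.1 − 1.3·6 = -8.9; e = -11.9 − (-8.9) = -3
x=7: ŷ = -1.1 − 1.3·7 = -10.2; e = -10.2 − (-10.2) = 0
x=8: ŷ = -1.1 − 1.3·8 = -11.5; e = -9.5 − (-11.5) = 2
SSE = 9 + 4 + 9 + 0 + 4 = 26
s = √(26/3) = √8.66667 ≈ 2.94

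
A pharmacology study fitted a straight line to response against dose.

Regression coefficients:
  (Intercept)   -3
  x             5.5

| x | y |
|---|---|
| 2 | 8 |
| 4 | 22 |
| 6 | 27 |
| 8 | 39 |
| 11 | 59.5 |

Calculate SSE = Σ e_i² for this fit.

x=2: ŷ = -3 + 5.5·2 = 8; e = 8 − 8 = 0
x=4: ŷ = -3 + 5.5·4 = 19; e = 22 − 19 = 3
x=6: ŷ = -3 + 5.5·6 = 30; e = 27 − 30 = -3
x=8: ŷ = -3 + 5.5·8 = 41; e = 39 − 41 = -2
x=11: ŷ = -3 + 5.5·11 = 57.5; e = 59.5 − 57.5 = 2
SSE = 0 + 9 + 9 + 4 + 4 = 26

SSE = 26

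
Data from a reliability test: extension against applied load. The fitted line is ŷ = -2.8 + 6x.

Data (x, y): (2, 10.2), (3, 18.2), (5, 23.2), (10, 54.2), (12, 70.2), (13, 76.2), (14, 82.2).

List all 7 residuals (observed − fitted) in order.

x=2: ŷ = -2.8 + 6·2 = 9.2; e = 10.2 − 9.2 = 1
x=3: ŷ = -2.8 + 6·3 = 15.2; e = 18.2 − 15.2 = 3
x=5: ŷ = -2.8 + 6·5 = 27.2; e = 23.2 − 27.2 = -4
x=10: ŷ = -2.8 + 6·10 = 57.2; e = 54.2 − 57.2 = -3
x=12: ŷ = -2.8 + 6·12 = 69.2; e = 70.2 − 69.2 = 1
x=13: ŷ = -2.8 + 6·13 = 75.2; e = 76.2 − 75.2 = 1
x=14: ŷ = -2.8 + 6·14 = 81.2; e = 82.2 − 81.2 = 1

1, 3, -4, -3, 1, 1, 1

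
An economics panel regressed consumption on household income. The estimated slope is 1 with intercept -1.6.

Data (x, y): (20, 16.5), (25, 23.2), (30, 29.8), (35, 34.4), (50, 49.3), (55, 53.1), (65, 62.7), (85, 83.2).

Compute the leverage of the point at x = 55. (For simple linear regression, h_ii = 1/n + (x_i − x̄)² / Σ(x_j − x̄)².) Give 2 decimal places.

h = 0.15

x̄ = (20 + 25 + 30 + 35 + 50 + 55 + 65 + 85)/8 = 45.625
Σ(x − x̄)² = 656.641 + 425.391 + 244.141 + 112.891 + 19.1406 + 87.8906 + 375.391 + 1550.39 = 3471.88
h = 1/8 + (9.375)²/3471.88 = 0.125 + 0.025315 = 0.15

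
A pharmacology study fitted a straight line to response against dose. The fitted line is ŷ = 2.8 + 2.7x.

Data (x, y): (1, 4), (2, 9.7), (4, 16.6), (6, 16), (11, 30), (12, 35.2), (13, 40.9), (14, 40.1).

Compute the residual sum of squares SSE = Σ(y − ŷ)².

x=1: ŷ = 2.8 + 2.7·1 = 5.5; e = 4 − 5.5 = -1.5
x=2: ŷ = 2.8 + 2.7·2 = 8.2; e = 9.7 − 8.2 = 1.5
x=4: ŷ = 2.8 + 2.7·4 = 13.6; e = 16.6 − 13.6 = 3
x=6: ŷ = 2.8 + 2.7·6 = 19; e = 16 − 19 = -3
x=11: ŷ = 2.8 + 2.7·11 = 32.5; e = 30 − 32.5 = -2.5
x=12: ŷ = 2.8 + 2.7·12 = 35.2; e = 35.2 − 35.2 = 0
x=13: ŷ = 2.8 + 2.7·13 = 37.9; e = 40.9 − 37.9 = 3
x=14: ŷ = 2.8 + 2.7·14 = 40.6; e = 40.1 − 40.6 = -0.5
SSE = 2.25 + 2.25 + 9 + 9 + 6.25 + 0 + 9 + 0.25 = 38

SSE = 38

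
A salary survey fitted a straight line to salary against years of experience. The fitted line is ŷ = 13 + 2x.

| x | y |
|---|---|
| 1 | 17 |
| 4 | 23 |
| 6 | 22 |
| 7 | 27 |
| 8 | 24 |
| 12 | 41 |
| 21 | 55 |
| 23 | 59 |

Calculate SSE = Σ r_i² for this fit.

x=1: ŷ = 13 + 2·1 = 15; r = 17 − 15 = 2
x=4: ŷ = 13 + 2·4 = 21; r = 23 − 21 = 2
x=6: ŷ = 13 + 2·6 = 25; r = 22 − 25 = -3
x=7: ŷ = 13 + 2·7 = 27; r = 27 − 27 = 0
x=8: ŷ = 13 + 2·8 = 29; r = 24 − 29 = -5
x=12: ŷ = 13 + 2·12 = 37; r = 41 − 37 = 4
x=21: ŷ = 13 + 2·21 = 55; r = 55 − 55 = 0
x=23: ŷ = 13 + 2·23 = 59; r = 59 − 59 = 0
SSE = 4 + 4 + 9 + 0 + 25 + 16 + 0 + 0 = 58

SSE = 58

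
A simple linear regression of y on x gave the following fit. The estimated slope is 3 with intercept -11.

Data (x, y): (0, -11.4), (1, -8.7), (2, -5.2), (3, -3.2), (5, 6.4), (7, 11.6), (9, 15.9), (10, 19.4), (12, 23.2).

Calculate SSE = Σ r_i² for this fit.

SSE = 13.86

x=0: ŷ = -11 + 3·0 = -11; r = -11.4 − (-11) = -0.4
x=1: ŷ = -11 + 3·1 = -8; r = -8.7 − (-8) = -0.7
x=2: ŷ = -11 + 3·2 = -5; r = -5.2 − (-5) = -0.2
x=3: ŷ = -11 + 3·3 = -2; r = -3.2 − (-2) = -1.2
x=5: ŷ = -11 + 3·5 = 4; r = 6.4 − 4 = 2.4
x=7: ŷ = -11 + 3·7 = 10; r = 11.6 − 10 = 1.6
x=9: ŷ = -11 + 3·9 = 16; r = 15.9 − 16 = -0.1
x=10: ŷ = -11 + 3·10 = 19; r = 19.4 − 19 = 0.4
x=12: ŷ = -11 + 3·12 = 25; r = 23.2 − 25 = -1.8
SSE = 0.16 + 0.49 + 0.04 + 1.44 + 5.76 + 2.56 + 0.01 + 0.16 + 3.24 = 13.86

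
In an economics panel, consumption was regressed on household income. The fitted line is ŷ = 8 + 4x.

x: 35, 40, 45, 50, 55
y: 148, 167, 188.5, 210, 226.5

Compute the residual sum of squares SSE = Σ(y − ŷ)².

SSE = 7.5

x=35: ŷ = 8 + 4·35 = 148; e = 148 − 148 = 0
x=40: ŷ = 8 + 4·40 = 168; e = 167 − 168 = -1
x=45: ŷ = 8 + 4·45 = 188; e = 188.5 − 188 = 0.5
x=50: ŷ = 8 + 4·50 = 208; e = 210 − 208 = 2
x=55: ŷ = 8 + 4·55 = 228; e = 226.5 − 228 = -1.5
SSE = 0 + 1 + 0.25 + 4 + 2.25 = 7.5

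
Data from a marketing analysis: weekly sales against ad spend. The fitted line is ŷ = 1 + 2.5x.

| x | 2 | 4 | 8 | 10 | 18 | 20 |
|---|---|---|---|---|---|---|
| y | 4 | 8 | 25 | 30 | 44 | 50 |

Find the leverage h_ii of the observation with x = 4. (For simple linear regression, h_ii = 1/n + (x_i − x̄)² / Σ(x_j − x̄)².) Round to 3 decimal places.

h = 0.317

x̄ = (2 + 4 + 8 + 10 + 18 + 20)/6 = 10.3333
Σ(x − x̄)² = 69.4444 + 40.1111 + 5.44444 + 0.111111 + 58.7778 + 93.4444 = 267.333
h = 1/6 + (-6.33333)²/267.333 = 0.166667 + 0.150042 = 0.317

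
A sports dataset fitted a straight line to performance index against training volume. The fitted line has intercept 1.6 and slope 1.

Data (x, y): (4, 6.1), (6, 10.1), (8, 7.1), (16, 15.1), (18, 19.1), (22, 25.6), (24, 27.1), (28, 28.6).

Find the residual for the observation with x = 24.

ŷ = 1.6 + 24 = 25.6
r = 27.1 − 25.6 = 1.5

r = 1.5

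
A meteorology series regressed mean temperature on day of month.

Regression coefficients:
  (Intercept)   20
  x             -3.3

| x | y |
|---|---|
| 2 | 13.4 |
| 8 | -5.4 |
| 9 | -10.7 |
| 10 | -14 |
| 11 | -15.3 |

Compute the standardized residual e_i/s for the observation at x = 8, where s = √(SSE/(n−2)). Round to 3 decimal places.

0.866

x=2: ŷ = 20 − 3.3·2 = 13.4; e = 13.4 − 13.4 = 0
x=8: ŷ = 20 − 3.3·8 = -6.4; e = -5.4 − (-6.4) = 1
x=9: ŷ = 20 − 3.3·9 = -9.7; e = -10.7 − (-9.7) = -1
x=10: ŷ = 20 − 3.3·10 = -13; e = -14 − (-13) = -1
x=11: ŷ = 20 − 3.3·11 = -16.3; e = -15.3 − (-16.3) = 1
SSE = 0 + 1 + 1 + 1 + 1 = 4
s = √(4/3) = 1.1547
e/s = 1 / 1.1547 = 0.866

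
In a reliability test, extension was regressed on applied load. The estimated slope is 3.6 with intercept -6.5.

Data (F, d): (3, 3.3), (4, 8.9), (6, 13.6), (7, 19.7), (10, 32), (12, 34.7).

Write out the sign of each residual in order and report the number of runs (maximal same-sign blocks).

5 runs

F=3: d̂ = -6.5 + 3.6·3 = 4.3; e = 3.3 − 4.3 = -1
F=4: d̂ = -6.5 + 3.6·4 = 7.9; e = 8.9 − 7.9 = 1
F=6: d̂ = -6.5 + 3.6·6 = 15.1; e = 13.6 − 15.1 = -1.5
F=7: d̂ = -6.5 + 3.6·7 = 18.7; e = 19.7 − 18.7 = 1
F=10: d̂ = -6.5 + 3.6·10 = 29.5; e = 32 − 29.5 = 2.5
F=12: d̂ = -6.5 + 3.6·12 = 36.7; e = 34.7 − 36.7 = -2
Signs: − + − + + −
Runs: −×1, +×1, −×1, +×2, −×1 → 5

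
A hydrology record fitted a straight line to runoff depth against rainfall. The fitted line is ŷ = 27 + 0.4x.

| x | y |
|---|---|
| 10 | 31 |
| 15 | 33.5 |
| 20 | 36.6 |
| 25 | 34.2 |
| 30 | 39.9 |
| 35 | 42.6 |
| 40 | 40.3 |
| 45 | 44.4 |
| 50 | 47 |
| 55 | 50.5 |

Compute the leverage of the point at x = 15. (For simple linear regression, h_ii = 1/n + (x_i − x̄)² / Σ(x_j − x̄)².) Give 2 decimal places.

h = 0.25

x̄ = (10 + 15 + 20 + 25 + 30 + 35 + 40 + 45 + 50 + 55)/10 = 32.5
Σ(x − x̄)² = 506.25 + 306.25 + 156.25 + 56.25 + 6.25 + 6.25 + 56.25 + 156.25 + 306.25 + 506.25 = 2062.5
h = 1/10 + (-17.5)²/2062.5 = 0.1 + 0.148485 = 0.25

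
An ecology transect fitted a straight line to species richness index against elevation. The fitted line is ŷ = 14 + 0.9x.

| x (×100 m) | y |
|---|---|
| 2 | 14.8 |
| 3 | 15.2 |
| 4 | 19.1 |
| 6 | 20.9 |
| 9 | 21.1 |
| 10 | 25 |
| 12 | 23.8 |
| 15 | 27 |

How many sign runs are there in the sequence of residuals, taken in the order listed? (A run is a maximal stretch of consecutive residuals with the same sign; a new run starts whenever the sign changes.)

5 runs

x=2: ŷ = 14 + 0.9·2 = 15.8; r = 14.8 − 15.8 = -1
x=3: ŷ = 14 + 0.9·3 = 16.7; r = 15.2 − 16.7 = -1.5
x=4: ŷ = 14 + 0.9·4 = 17.6; r = 19.1 − 17.6 = 1.5
x=6: ŷ = 14 + 0.9·6 = 19.4; r = 20.9 − 19.4 = 1.5
x=9: ŷ = 14 + 0.9·9 = 22.1; r = 21.1 − 22.1 = -1
x=10: ŷ = 14 + 0.9·10 = 23; r = 25 − 23 = 2
x=12: ŷ = 14 + 0.9·12 = 24.8; r = 23.8 − 24.8 = -1
x=15: ŷ = 14 + 0.9·15 = 27.5; r = 27 − 27.5 = -0.5
Signs: − − + + − + − −
Runs: −×2, +×2, −×1, +×1, −×2 → 5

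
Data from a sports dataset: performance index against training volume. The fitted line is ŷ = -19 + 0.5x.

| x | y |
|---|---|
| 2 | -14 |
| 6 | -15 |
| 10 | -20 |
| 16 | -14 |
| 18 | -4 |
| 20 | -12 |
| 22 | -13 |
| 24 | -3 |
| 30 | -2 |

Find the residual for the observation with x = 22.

ŷ = -19 + 0.5·22 = -8
r = -13 − (-8) = -5

r = -5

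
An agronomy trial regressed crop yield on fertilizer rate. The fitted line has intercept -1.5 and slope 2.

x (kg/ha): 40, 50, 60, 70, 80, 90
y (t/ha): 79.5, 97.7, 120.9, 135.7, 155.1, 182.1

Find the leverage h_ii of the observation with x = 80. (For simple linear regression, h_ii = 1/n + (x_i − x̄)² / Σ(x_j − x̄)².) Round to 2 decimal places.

x̄ = (40 + 50 + 60 + 70 + 80 + 90)/6 = 65
Σ(x − x̄)² = 625 + 225 + 25 + 25 + 225 + 625 = 1750
h = 1/6 + (15)²/1750 = 0.166667 + 0.128571 = 0.30

h = 0.30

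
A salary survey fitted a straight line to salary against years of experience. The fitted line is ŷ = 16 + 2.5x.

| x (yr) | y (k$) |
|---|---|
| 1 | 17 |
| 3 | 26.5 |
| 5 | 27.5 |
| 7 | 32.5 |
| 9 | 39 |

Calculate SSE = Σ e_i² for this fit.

SSE = 13.5

x=1: ŷ = 16 + 2.5·1 = 18.5; e = 17 − 18.5 = -1.5
x=3: ŷ = 16 + 2.5·3 = 23.5; e = 26.5 − 23.5 = 3
x=5: ŷ = 16 + 2.5·5 = 28.5; e = 27.5 − 28.5 = -1
x=7: ŷ = 16 + 2.5·7 = 33.5; e = 32.5 − 33.5 = -1
x=9: ŷ = 16 + 2.5·9 = 38.5; e = 39 − 38.5 = 0.5
SSE = 2.25 + 9 + 1 + 1 + 0.25 = 13.5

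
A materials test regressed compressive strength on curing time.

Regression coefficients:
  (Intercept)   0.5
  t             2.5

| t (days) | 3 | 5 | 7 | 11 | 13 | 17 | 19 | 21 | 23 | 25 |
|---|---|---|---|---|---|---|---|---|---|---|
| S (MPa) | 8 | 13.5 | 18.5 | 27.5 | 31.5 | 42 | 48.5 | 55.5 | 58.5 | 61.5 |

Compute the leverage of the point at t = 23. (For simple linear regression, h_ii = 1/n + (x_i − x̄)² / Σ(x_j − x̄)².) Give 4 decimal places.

t̄ = (3 + 5 + 7 + 11 + 13 + 17 + 19 + 21 + 23 + 25)/10 = 14.4
Σ(t − t̄)² = 129.96 + 88.36 + 54.76 + 11.56 + 1.96 + 6.76 + 21.16 + 43.56 + 73.96 + 112.36 = 544.4
h = 1/10 + (8.6)²/544.4 = 0.1 + 0.135856 = 0.2359

h = 0.2359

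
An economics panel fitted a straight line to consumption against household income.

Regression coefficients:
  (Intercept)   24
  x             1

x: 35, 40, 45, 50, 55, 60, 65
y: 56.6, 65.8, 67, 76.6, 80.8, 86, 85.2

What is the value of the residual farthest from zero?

x=35: ŷ = 24 + 35 = 59; r = 56.6 − 59 = -2.4
x=40: ŷ = 24 + 40 = 64; r = 65.8 − 64 = 1.8
x=45: ŷ = 24 + 45 = 69; r = 67 − 69 = -2
x=50: ŷ = 24 + 50 = 74; r = 76.6 − 74 = 2.6
x=55: ŷ = 24 + 55 = 79; r = 80.8 − 79 = 1.8
x=60: ŷ = 24 + 60 = 84; r = 86 − 84 = 2
x=65: ŷ = 24 + 65 = 89; r = 85.2 − 89 = -3.8
Largest |r| is 3.8 at x = 65, residual -3.8.

r = -3.8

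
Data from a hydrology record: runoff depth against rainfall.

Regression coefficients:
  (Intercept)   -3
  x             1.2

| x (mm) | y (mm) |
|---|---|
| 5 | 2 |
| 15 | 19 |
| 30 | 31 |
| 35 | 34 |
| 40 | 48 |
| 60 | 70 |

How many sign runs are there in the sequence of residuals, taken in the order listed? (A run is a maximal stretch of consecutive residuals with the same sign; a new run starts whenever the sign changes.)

4 runs

x=5: ŷ = -3 + 1.2·5 = 3; e = 2 − 3 = -1
x=15: ŷ = -3 + 1.2·15 = 15; e = 19 − 15 = 4
x=30: ŷ = -3 + 1.2·30 = 33; e = 31 − 33 = -2
x=35: ŷ = -3 + 1.2·35 = 39; e = 34 − 39 = -5
x=40: ŷ = -3 + 1.2·40 = 45; e = 48 − 45 = 3
x=60: ŷ = -3 + 1.2·60 = 69; e = 70 − 69 = 1
Signs: − + − − + +
Runs: −×1, +×1, −×2, +×2 → 4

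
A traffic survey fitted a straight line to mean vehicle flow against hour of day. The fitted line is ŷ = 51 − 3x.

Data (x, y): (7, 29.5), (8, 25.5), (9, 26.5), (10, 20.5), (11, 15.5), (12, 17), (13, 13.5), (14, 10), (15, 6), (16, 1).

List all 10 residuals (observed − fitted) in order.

x=7: ŷ = 51 − 3·7 = 30; r = 29.5 − 30 = -0.5
x=8: ŷ = 51 − 3·8 = 27; r = 25.5 − 27 = -1.5
x=9: ŷ = 51 − 3·9 = 24; r = 26.5 − 24 = 2.5
x=10: ŷ = 51 − 3·10 = 21; r = 20.5 − 21 = -0.5
x=11: ŷ = 51 − 3·11 = 18; r = 15.5 − 18 = -2.5
x=12: ŷ = 51 − 3·12 = 15; r = 17 − 15 = 2
x=13: ŷ = 51 − 3·13 = 12; r = 13.5 − 12 = 1.5
x=14: ŷ = 51 − 3·14 = 9; r = 10 − 9 = 1
x=15: ŷ = 51 − 3·15 = 6; r = 6 − 6 = 0
x=16: ŷ = 51 − 3·16 = 3; r = 1 − 3 = -2

-0.5, -1.5, 2.5, -0.5, -2.5, 2, 1.5, 1, 0, -2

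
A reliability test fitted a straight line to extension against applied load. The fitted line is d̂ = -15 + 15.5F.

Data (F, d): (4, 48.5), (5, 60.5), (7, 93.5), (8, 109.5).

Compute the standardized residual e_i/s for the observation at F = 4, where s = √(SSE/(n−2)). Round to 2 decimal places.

0.83

F=4: d̂ = -15 + 15.5·4 = 47; e = 48.5 − 47 = 1.5
F=5: d̂ = -15 + 15.5·5 = 62.5; e = 60.5 − 62.5 = -2
F=7: d̂ = -15 + 15.5·7 = 93.5; e = 93.5 − 93.5 = 0
F=8: d̂ = -15 + 15.5·8 = 109; e = 109.5 − 109 = 0.5
SSE = 2.25 + 4 + 0 + 0.25 = 6.5
s = √(6.5/2) = 1.80278
e/s = 1.5 / 1.80278 = 0.83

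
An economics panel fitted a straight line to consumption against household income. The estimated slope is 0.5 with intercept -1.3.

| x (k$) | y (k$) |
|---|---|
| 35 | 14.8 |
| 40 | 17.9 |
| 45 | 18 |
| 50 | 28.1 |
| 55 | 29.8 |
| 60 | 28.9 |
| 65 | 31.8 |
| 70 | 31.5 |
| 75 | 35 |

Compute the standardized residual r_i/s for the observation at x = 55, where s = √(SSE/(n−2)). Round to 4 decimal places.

x=35: ŷ = -1.3 + 0.5·35 = 16.2; r = 14.8 − 16.2 = -1.4
x=40: ŷ = -1.3 + 0.5·40 = 18.7; r = 17.9 − 18.7 = -0.8
x=45: ŷ = -1.3 + 0.5·45 = 21.2; r = 18 − 21.2 = -3.2
x=50: ŷ = -1.3 + 0.5·50 = 23.7; r = 28.1 − 23.7 = 4.4
x=55: ŷ = -1.3 + 0.5·55 = 26.2; r = 29.8 − 26.2 = 3.6
x=60: ŷ = -1.3 + 0.5·60 = 28.7; r = 28.9 − 28.7 = 0.2
x=65: ŷ = -1.3 + 0.5·65 = 31.2; r = 31.8 − 31.2 = 0.6
x=70: ŷ = -1.3 + 0.5·70 = 33.7; r = 31.5 − 33.7 = -2.2
x=75: ŷ = -1.3 + 0.5·75 = 36.2; r = 35 − 36.2 = -1.2
SSE = 1.96 + 0.64 + 10.24 + 19.36 + 12.96 + 0.04 + 0.36 + 4.84 + 1.44 = 51.84
s = √(51.84/7) = 2.72134
r/s = 3.6 / 2.72134 = 1.3229

1.3229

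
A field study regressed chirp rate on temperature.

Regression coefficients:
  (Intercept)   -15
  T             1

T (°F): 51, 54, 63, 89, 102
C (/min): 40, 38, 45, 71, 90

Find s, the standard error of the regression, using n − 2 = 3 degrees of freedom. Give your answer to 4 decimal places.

T=51: ŷ = -15 + 51 = 36; e = 40 − 36 = 4
T=54: ŷ = -15 + 54 = 39; e = 38 − 39 = -1
T=63: ŷ = -15 + 63 = 48; e = 45 − 48 = -3
T=89: ŷ = -15 + 89 = 74; e = 71 − 74 = -3
T=102: ŷ = -15 + 102 = 87; e = 90 − 87 = 3
SSE = 16 + 1 + 9 + 9 + 9 = 44
s = √(44/3) = √14.6667 ≈ 3.8297

s = 3.8297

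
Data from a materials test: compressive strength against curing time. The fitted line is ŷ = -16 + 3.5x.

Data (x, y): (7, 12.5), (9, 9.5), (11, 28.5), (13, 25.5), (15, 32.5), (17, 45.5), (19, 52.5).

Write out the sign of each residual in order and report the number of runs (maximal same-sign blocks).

x=7: ŷ = -16 + 3.5·7 = 8.5; e = 12.5 − 8.5 = 4
x=9: ŷ = -16 + 3.5·9 = 15.5; e = 9.5 − 15.5 = -6
x=11: ŷ = -16 + 3.5·11 = 22.5; e = 28.5 − 22.5 = 6
x=13: ŷ = -16 + 3.5·13 = 29.5; e = 25.5 − 29.5 = -4
x=15: ŷ = -16 + 3.5·15 = 36.5; e = 32.5 − 36.5 = -4
x=17: ŷ = -16 + 3.5·17 = 43.5; e = 45.5 − 43.5 = 2
x=19: ŷ = -16 + 3.5·19 = 50.5; e = 52.5 − 50.5 = 2
Signs: + − + − − + +
Runs: +×1, −×1, +×1, −×2, +×2 → 5

5 runs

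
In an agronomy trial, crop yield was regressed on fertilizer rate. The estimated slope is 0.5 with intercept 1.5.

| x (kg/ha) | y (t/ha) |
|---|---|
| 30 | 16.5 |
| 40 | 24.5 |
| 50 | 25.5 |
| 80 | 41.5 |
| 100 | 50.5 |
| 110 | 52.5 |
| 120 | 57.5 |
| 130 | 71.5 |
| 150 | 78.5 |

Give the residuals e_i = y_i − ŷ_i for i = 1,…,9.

x=30: ŷ = 1.5 + 0.5·30 = 16.5; e = 16.5 − 16.5 = 0
x=40: ŷ = 1.5 + 0.5·40 = 21.5; e = 24.5 − 21.5 = 3
x=50: ŷ = 1.5 + 0.5·50 = 26.5; e = 25.5 − 26.5 = -1
x=80: ŷ = 1.5 + 0.5·80 = 41.5; e = 41.5 − 41.5 = 0
x=100: ŷ = 1.5 + 0.5·100 = 51.5; e = 50.5 − 51.5 = -1
x=110: ŷ = 1.5 + 0.5·110 = 56.5; e = 52.5 − 56.5 = -4
x=120: ŷ = 1.5 + 0.5·120 = 61.5; e = 57.5 − 61.5 = -4
x=130: ŷ = 1.5 + 0.5·130 = 66.5; e = 71.5 − 66.5 = 5
x=150: ŷ = 1.5 + 0.5·150 = 76.5; e = 78.5 − 76.5 = 2

0, 3, -1, 0, -1, -4, -4, 5, 2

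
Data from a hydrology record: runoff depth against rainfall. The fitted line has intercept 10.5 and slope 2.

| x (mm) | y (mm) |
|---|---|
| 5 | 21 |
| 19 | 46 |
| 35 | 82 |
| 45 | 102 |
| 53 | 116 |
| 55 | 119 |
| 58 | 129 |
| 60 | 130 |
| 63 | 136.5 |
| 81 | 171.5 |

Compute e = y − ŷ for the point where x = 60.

e = -0.5

ŷ = 10.5 + 2·60 = 130.5
e = 130 − 130.5 = -0.5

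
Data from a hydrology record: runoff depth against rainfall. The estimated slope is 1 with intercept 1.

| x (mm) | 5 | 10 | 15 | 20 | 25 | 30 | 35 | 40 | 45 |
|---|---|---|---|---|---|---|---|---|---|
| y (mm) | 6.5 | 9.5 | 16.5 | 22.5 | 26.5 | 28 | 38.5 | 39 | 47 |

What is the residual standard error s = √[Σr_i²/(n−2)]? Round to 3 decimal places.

s = 1.909

x=5: ŷ = 1 + 5 = 6; r = 6.5 − 6 = 0.5
x=10: ŷ = 1 + 10 = 11; r = 9.5 − 11 = -1.5
x=15: ŷ = 1 + 15 = 16; r = 16.5 − 16 = 0.5
x=20: ŷ = 1 + 20 = 21; r = 22.5 − 21 = 1.5
x=25: ŷ = 1 + 25 = 26; r = 26.5 − 26 = 0.5
x=30: ŷ = 1 + 30 = 31; r = 28 − 31 = -3
x=35: ŷ = 1 + 35 = 36; r = 38.5 − 36 = 2.5
x=40: ŷ = 1 + 40 = 41; r = 39 − 41 = -2
x=45: ŷ = 1 + 45 = 46; r = 47 − 46 = 1
SSE = 0.25 + 2.25 + 0.25 + 2.25 + 0.25 + 9 + 6.25 + 4 + 1 = 25.5
s = √(25.5/7) = √3.64286 ≈ 1.909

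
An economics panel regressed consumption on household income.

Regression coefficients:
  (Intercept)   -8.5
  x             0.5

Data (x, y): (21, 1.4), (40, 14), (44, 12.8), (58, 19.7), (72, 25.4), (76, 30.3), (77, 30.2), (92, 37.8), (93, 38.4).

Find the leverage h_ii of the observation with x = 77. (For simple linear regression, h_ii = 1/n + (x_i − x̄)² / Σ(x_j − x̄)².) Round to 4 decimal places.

x̄ = (21 + 40 + 44 + 58 + 72 + 76 + 77 + 92 + 93)/9 = 63.6667
Σ(x − x̄)² = 1820.44 + 560.111 + 386.778 + 32.1111 + 69.4444 + 152.111 + 177.778 + 802.778 + 860.444 = 4862
h = 1/9 + (13.3333)²/4862 = 0.111111 + 0.0365647 = 0.1477

h = 0.1477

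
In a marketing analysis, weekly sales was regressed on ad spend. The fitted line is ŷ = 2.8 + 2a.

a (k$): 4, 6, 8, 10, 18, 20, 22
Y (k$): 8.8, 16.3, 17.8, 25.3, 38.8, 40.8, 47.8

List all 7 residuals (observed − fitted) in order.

a=4: ŷ = 2.8 + 2·4 = 10.8; e = 8.8 − 10.8 = -2
a=6: ŷ = 2.8 + 2·6 = 14.8; e = 16.3 − 14.8 = 1.5
a=8: ŷ = 2.8 + 2·8 = 18.8; e = 17.8 − 18.8 = -1
a=10: ŷ = 2.8 + 2·10 = 22.8; e = 25.3 − 22.8 = 2.5
a=18: ŷ = 2.8 + 2·18 = 38.8; e = 38.8 − 38.8 = 0
a=20: ŷ = 2.8 + 2·20 = 42.8; e = 40.8 − 42.8 = -2
a=22: ŷ = 2.8 + 2·22 = 46.8; e = 47.8 − 46.8 = 1

-2, 1.5, -1, 2.5, 0, -2, 1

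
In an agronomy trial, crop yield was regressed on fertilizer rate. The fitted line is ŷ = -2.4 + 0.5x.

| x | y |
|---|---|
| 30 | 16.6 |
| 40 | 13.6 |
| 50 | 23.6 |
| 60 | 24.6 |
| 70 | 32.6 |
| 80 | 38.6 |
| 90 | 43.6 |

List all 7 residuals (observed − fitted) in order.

x=30: ŷ = -2.4 + 0.5·30 = 12.6; e = 16.6 − 12.6 = 4
x=40: ŷ = -2.4 + 0.5·40 = 17.6; e = 13.6 − 17.6 = -4
x=50: ŷ = -2.4 + 0.5·50 = 22.6; e = 23.6 − 22.6 = 1
x=60: ŷ = -2.4 + 0.5·60 = 27.6; e = 24.6 − 27.6 = -3
x=70: ŷ = -2.4 + 0.5·70 = 32.6; e = 32.6 − 32.6 = 0
x=80: ŷ = -2.4 + 0.5·80 = 37.6; e = 38.6 − 37.6 = 1
x=90: ŷ = -2.4 + 0.5·90 = 42.6; e = 43.6 − 42.6 = 1

4, -4, 1, -3, 0, 1, 1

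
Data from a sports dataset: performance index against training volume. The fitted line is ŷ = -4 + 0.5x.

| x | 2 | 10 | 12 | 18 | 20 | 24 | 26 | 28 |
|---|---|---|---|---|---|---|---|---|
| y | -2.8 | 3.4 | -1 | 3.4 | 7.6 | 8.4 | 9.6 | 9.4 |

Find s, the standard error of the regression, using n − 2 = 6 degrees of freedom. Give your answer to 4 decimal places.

s = 1.8619

x=2: ŷ = -4 + 0.5·2 = -3; e = -2.8 − (-3) = 0.2
x=10: ŷ = -4 + 0.5·10 = 1; e = 3.4 − 1 = 2.4
x=12: ŷ = -4 + 0.5·12 = 2; e = -1 − 2 = -3
x=18: ŷ = -4 + 0.5·18 = 5; e = 3.4 − 5 = -1.6
x=20: ŷ = -4 + 0.5·20 = 6; e = 7.6 − 6 = 1.6
x=24: ŷ = -4 + 0.5·24 = 8; e = 8.4 − 8 = 0.4
x=26: ŷ = -4 + 0.5·26 = 9; e = 9.6 − 9 = 0.6
x=28: ŷ = -4 + 0.5·28 = 10; e = 9.4 − 10 = -0.6
SSE = 0.04 + 5.76 + 9 + 2.56 + 2.56 + 0.16 + 0.36 + 0.36 = 20.8
s = √(20.8/6) = √3.46667 ≈ 1.8619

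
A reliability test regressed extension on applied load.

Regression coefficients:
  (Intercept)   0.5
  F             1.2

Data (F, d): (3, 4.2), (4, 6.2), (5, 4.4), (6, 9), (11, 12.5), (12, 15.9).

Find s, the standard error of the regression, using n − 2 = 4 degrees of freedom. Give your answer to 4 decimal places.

s = 1.5297

F=3: ŷ = 0.5 + 1.2·3 = 4.1; e = 4.2 − 4.1 = 0.1
F=4: ŷ = 0.5 + 1.2·4 = 5.3; e = 6.2 − 5.3 = 0.9
F=5: ŷ = 0.5 + 1.2·5 = 6.5; e = 4.4 − 6.5 = -2.1
F=6: ŷ = 0.5 + 1.2·6 = 7.7; e = 9 − 7.7 = 1.3
F=11: ŷ = 0.5 + 1.2·11 = 13.7; e = 12.5 − 13.7 = -1.2
F=12: ŷ = 0.5 + 1.2·12 = 14.9; e = 15.9 − 14.9 = 1
SSE = 0.01 + 0.81 + 4.41 + 1.69 + 1.44 + 1 = 9.36
s = √(9.36/4) = √2.34 ≈ 1.5297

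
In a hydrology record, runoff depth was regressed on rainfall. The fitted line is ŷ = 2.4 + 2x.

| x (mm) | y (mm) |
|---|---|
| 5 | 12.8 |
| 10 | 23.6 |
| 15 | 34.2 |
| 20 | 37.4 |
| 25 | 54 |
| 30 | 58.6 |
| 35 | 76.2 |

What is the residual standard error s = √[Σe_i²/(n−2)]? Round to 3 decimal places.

s = 3.501

x=5: ŷ = 2.4 + 2·5 = 12.4; e = 12.8 − 12.4 = 0.4
x=10: ŷ = 2.4 + 2·10 = 22.4; e = 23.6 − 22.4 = 1.2
x=15: ŷ = 2.4 + 2·15 = 32.4; e = 34.2 − 32.4 = 1.8
x=20: ŷ = 2.4 + 2·20 = 42.4; e = 37.4 − 42.4 = -5
x=25: ŷ = 2.4 + 2·25 = 52.4; e = 54 − 52.4 = 1.6
x=30: ŷ = 2.4 + 2·30 = 62.4; e = 58.6 − 62.4 = -3.8
x=35: ŷ = 2.4 + 2·35 = 72.4; e = 76.2 − 72.4 = 3.8
SSE = 0.16 + 1.44 + 3.24 + 25 + 2.56 + 14.44 + 14.44 = 61.28
s = √(61.28/5) = √12.256 ≈ 3.501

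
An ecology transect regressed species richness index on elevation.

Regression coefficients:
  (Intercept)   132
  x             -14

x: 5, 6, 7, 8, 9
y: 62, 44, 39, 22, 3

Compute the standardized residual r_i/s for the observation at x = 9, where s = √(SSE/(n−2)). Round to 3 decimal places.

x=5: ŷ = 132 − 14·5 = 62; r = 62 − 62 = 0
x=6: ŷ = 132 − 14·6 = 48; r = 44 − 48 = -4
x=7: ŷ = 132 − 14·7 = 34; r = 39 − 34 = 5
x=8: ŷ = 132 − 14·8 = 20; r = 22 − 20 = 2
x=9: ŷ = 132 − 14·9 = 6; r = 3 − 6 = -3
SSE = 0 + 16 + 25 + 4 + 9 = 54
s = √(54/3) = 4.24264
r/s = -3 / 4.24264 = -0.707

-0.707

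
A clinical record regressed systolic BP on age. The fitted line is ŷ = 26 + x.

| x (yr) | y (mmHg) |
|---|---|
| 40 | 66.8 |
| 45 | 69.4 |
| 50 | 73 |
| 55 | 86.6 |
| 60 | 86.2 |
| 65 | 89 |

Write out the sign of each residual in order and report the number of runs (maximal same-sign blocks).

4 runs

x=40: ŷ = 26 + 40 = 66; e = 66.8 − 66 = 0.8
x=45: ŷ = 26 + 45 = 71; e = 69.4 − 71 = -1.6
x=50: ŷ = 26 + 50 = 76; e = 73 − 76 = -3
x=55: ŷ = 26 + 55 = 81; e = 86.6 − 81 = 5.6
x=60: ŷ = 26 + 60 = 86; e = 86.2 − 86 = 0.2
x=65: ŷ = 26 + 65 = 91; e = 89 − 91 = -2
Signs: + − − + + −
Runs: +×1, −×2, +×2, −×1 → 4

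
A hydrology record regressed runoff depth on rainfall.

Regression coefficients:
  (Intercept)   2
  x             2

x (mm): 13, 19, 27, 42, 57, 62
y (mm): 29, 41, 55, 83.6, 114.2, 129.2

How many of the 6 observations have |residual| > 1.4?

3

x=13: ŷ = 2 + 2·13 = 28; r = 29 − 28 = 1
x=19: ŷ = 2 + 2·19 = 40; r = 41 − 40 = 1
x=27: ŷ = 2 + 2·27 = 56; r = 55 − 56 = -1
x=42: ŷ = 2 + 2·42 = 86; r = 83.6 − 86 = -2.4
x=57: ŷ = 2 + 2·57 = 116; r = 114.2 − 116 = -1.8
x=62: ŷ = 2 + 2·62 = 126; r = 129.2 − 126 = 3.2
|r| > 1.4: x=42 (|r|=2.4), x=57 (|r|=1.8), x=62 (|r|=3.2) → 3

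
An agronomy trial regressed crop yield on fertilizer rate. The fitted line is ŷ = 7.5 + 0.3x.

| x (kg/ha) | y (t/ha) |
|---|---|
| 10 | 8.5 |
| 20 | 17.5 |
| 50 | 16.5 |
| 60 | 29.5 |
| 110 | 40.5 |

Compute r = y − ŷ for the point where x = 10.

ŷ = 7.5 + 0.3·10 = 10.5
r = 8.5 − 10.5 = -2

r = -2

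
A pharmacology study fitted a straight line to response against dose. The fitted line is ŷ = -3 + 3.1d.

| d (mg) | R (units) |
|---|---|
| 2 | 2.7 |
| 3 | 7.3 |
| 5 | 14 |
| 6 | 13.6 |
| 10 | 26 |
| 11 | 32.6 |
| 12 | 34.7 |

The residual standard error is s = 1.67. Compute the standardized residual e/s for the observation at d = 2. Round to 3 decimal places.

-0.299

ŷ = -3 + 3.1·2 = 3.2
e = 2.7 − 3.2 = -0.5
e/s = -0.5 / 1.67 = -0.299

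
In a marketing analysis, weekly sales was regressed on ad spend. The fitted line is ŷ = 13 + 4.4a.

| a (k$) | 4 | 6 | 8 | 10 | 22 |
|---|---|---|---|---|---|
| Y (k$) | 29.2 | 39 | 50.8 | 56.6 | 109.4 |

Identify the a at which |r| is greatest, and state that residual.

a = 8, r = 2.6

a=4: ŷ = 13 + 4.4·4 = 30.6; r = 29.2 − 30.6 = -1.4
a=6: ŷ = 13 + 4.4·6 = 39.4; r = 39 − 39.4 = -0.4
a=8: ŷ = 13 + 4.4·8 = 48.2; r = 50.8 − 48.2 = 2.6
a=10: ŷ = 13 + 4.4·10 = 57; r = 56.6 − 57 = -0.4
a=22: ŷ = 13 + 4.4·22 = 109.8; r = 109.4 − 109.8 = -0.4
Largest |r| is 2.6 at a = 8, residual 2.6.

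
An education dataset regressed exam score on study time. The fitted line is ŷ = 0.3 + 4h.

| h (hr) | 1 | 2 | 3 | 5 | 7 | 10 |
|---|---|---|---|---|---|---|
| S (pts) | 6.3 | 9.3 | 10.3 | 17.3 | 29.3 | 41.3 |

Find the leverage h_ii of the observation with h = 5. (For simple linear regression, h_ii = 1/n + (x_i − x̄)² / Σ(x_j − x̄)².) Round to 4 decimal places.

h̄ = (1 + 2 + 3 + 5 + 7 + 10)/6 = 4.66667
Σ(h − h̄)² = 13.4444 + 7.11111 + 2.77778 + 0.111111 + 5.44444 + 28.4444 = 57.3333
h = 1/6 + (0.333333)²/57.3333 = 0.166667 + 0.00193798 = 0.1686

h = 0.1686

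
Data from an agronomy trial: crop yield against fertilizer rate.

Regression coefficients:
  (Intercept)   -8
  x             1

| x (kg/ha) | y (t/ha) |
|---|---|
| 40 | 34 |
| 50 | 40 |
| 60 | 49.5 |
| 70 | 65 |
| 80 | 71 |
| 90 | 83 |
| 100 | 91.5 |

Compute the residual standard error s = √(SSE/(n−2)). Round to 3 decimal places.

x=40: ŷ = -8 + 40 = 32; r = 34 − 32 = 2
x=50: ŷ = -8 + 50 = 42; r = 40 − 42 = -2
x=60: ŷ = -8 + 60 = 52; r = 49.5 − 52 = -2.5
x=70: ŷ = -8 + 70 = 62; r = 65 − 62 = 3
x=80: ŷ = -8 + 80 = 72; r = 71 − 72 = -1
x=90: ŷ = -8 + 90 = 82; r = 83 − 82 = 1
x=100: ŷ = -8 + 100 = 92; r = 91.5 − 92 = -0.5
SSE = 4 + 4 + 6.25 + 9 + 1 + 1 + 0.25 = 25.5
s = √(25.5/5) = √5.1 ≈ 2.258

s = 2.258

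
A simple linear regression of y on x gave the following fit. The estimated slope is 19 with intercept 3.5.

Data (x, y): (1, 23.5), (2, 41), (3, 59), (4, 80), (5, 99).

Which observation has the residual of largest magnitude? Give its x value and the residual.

x=1: ŷ = 3.5 + 19·1 = 22.5; e = 23.5 − 22.5 = 1
x=2: ŷ = 3.5 + 19·2 = 41.5; e = 41 − 41.5 = -0.5
x=3: ŷ = 3.5 + 19·3 = 60.5; e = 59 − 60.5 = -1.5
x=4: ŷ = 3.5 + 19·4 = 79.5; e = 80 − 79.5 = 0.5
x=5: ŷ = 3.5 + 19·5 = 98.5; e = 99 − 98.5 = 0.5
Largest |e| is 1.5 at x = 3, residual -1.5.

x = 3, e = -1.5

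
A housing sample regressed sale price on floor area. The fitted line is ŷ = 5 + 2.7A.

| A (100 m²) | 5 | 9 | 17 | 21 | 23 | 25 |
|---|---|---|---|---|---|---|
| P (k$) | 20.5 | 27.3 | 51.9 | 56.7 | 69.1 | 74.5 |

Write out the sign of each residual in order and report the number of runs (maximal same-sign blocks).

A=5: ŷ = 5 + 2.7·5 = 18.5; r = 20.5 − 18.5 = 2
A=9: ŷ = 5 + 2.7·9 = 29.3; r = 27.3 − 29.3 = -2
A=17: ŷ = 5 + 2.7·17 = 50.9; r = 51.9 − 50.9 = 1
A=21: ŷ = 5 + 2.7·21 = 61.7; r = 56.7 − 61.7 = -5
A=23: ŷ = 5 + 2.7·23 = 67.1; r = 69.1 − 67.1 = 2
A=25: ŷ = 5 + 2.7·25 = 72.5; r = 74.5 − 72.5 = 2
Signs: + − + − + +
Runs: +×1, −×1, +×1, −×1, +×2 → 5

5 runs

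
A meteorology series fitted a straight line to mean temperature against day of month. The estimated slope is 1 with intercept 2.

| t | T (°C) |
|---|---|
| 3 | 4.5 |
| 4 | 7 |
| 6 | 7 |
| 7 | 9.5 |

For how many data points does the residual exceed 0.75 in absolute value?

t=3: T̂ = 2 + 3 = 5; e = 4.5 − 5 = -0.5
t=4: T̂ = 2 + 4 = 6; e = 7 − 6 = 1
t=6: T̂ = 2 + 6 = 8; e = 7 − 8 = -1
t=7: T̂ = 2 + 7 = 9; e = 9.5 − 9 = 0.5
|e| > 0.75: t=4 (|e|=1), t=6 (|e|=1) → 2

2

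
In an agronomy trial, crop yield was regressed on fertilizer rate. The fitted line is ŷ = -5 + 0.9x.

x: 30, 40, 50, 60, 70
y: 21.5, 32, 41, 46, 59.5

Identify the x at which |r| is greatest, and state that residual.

x=30: ŷ = -5 + 0.9·30 = 22; r = 21.5 − 22 = -0.5
x=40: ŷ = -5 + 0.9·40 = 31; r = 32 − 31 = 1
x=50: ŷ = -5 + 0.9·50 = 40; r = 41 − 40 = 1
x=60: ŷ = -5 + 0.9·60 = 49; r = 46 − 49 = -3
x=70: ŷ = -5 + 0.9·70 = 58; r = 59.5 − 58 = 1.5
Largest |r| is 3 at x = 60, residual -3.

x = 60, r = -3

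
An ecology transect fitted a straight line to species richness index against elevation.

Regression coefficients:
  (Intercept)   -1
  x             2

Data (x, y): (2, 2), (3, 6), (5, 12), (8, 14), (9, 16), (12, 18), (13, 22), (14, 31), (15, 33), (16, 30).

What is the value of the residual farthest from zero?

x=2: ŷ = -1 + 2·2 = 3; r = 2 − 3 = -1
x=3: ŷ = -1 + 2·3 = 5; r = 6 − 5 = 1
x=5: ŷ = -1 + 2·5 = 9; r = 12 − 9 = 3
x=8: ŷ = -1 + 2·8 = 15; r = 14 − 15 = -1
x=9: ŷ = -1 + 2·9 = 17; r = 16 − 17 = -1
x=12: ŷ = -1 + 2·12 = 23; r = 18 − 23 = -5
x=13: ŷ = -1 + 2·13 = 25; r = 22 − 25 = -3
x=14: ŷ = -1 + 2·14 = 27; r = 31 − 27 = 4
x=15: ŷ = -1 + 2·15 = 29; r = 33 − 29 = 4
x=16: ŷ = -1 + 2·16 = 31; r = 30 − 31 = -1
Largest |r| is 5 at x = 12, residual -5.

r = -5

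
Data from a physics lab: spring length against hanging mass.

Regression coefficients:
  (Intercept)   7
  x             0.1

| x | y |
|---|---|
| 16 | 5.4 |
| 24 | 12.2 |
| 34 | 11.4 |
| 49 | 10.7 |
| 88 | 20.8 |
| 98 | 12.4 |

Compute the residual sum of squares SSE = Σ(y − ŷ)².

SSE = 64.88

x=16: ŷ = 7 + 0.1·16 = 8.6; e = 5.4 − 8.6 = -3.2
x=24: ŷ = 7 + 0.1·24 = 9.4; e = 12.2 − 9.4 = 2.8
x=34: ŷ = 7 + 0.1·34 = 10.4; e = 11.4 − 10.4 = 1
x=49: ŷ = 7 + 0.1·49 = 11.9; e = 10.7 − 11.9 = -1.2
x=88: ŷ = 7 + 0.1·88 = 15.8; e = 20.8 − 15.8 = 5
x=98: ŷ = 7 + 0.1·98 = 16.8; e = 12.4 − 16.8 = -4.4
SSE = 10.24 + 7.84 + 1 + 1.44 + 25 + 19.36 = 64.88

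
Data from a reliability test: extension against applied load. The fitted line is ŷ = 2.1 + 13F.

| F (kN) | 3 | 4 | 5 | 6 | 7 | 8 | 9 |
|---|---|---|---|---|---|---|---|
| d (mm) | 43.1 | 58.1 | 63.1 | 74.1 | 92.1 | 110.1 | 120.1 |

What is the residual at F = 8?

ŷ = 2.1 + 13·8 = 106.1
e = 110.1 − 106.1 = 4

e = 4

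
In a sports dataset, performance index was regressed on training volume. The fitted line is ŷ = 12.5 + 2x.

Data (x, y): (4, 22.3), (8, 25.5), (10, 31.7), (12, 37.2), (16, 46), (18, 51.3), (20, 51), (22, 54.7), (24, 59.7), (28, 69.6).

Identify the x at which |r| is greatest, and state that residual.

x=4: ŷ = 12.5 + 2·4 = 20.5; r = 22.3 − 20.5 = 1.8
x=8: ŷ = 12.5 + 2·8 = 28.5; r = 25.5 − 28.5 = -3
x=10: ŷ = 12.5 + 2·10 = 32.5; r = 31.7 − 32.5 = -0.8
x=12: ŷ = 12.5 + 2·12 = 36.5; r = 37.2 − 36.5 = 0.7
x=16: ŷ = 12.5 + 2·16 = 44.5; r = 46 − 44.5 = 1.5
x=18: ŷ = 12.5 + 2·18 = 48.5; r = 51.3 − 48.5 = 2.8
x=20: ŷ = 12.5 + 2·20 = 52.5; r = 51 − 52.5 = -1.5
x=22: ŷ = 12.5 + 2·22 = 56.5; r = 54.7 − 56.5 = -1.8
x=24: ŷ = 12.5 + 2·24 = 60.5; r = 59.7 − 60.5 = -0.8
x=28: ŷ = 12.5 + 2·28 = 68.5; r = 69.6 − 68.5 = 1.1
Largest |r| is 3 at x = 8, residual -3.

x = 8, r = -3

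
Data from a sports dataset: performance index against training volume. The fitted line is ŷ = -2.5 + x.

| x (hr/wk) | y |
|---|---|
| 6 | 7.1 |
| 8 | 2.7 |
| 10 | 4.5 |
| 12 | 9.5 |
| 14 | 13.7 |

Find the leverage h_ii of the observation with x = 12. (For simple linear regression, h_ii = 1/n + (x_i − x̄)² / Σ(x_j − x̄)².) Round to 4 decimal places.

x̄ = (6 + 8 + 10 + 12 + 14)/5 = 10
Σ(x − x̄)² = 16 + 4 + 0 + 4 + 16 = 40
h = 1/5 + (2)²/40 = 0.2 + 0.1 = 0.3000

h = 0.3000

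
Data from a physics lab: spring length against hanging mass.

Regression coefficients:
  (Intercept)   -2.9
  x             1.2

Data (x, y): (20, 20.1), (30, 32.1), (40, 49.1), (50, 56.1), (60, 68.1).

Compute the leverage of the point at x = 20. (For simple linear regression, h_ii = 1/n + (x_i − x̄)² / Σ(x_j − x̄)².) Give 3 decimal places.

x̄ = (20 + 30 + 40 + 50 + 60)/5 = 40
Σ(x − x̄)² = 400 + 100 + 0 + 100 + 400 = 1000
h = 1/5 + (-20)²/1000 = 0.2 + 0.4 = 0.600

h = 0.600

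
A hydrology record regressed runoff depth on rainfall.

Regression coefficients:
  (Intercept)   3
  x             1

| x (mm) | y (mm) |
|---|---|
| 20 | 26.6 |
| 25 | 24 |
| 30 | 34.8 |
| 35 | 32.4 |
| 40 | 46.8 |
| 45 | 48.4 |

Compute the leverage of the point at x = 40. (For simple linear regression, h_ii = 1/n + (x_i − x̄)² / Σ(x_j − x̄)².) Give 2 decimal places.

h = 0.30

x̄ = (20 + 25 + 30 + 35 + 40 + 45)/6 = 32.5
Σ(x − x̄)² = 156.25 + 56.25 + 6.25 + 6.25 + 56.25 + 156.25 = 437.5
h = 1/6 + (7.5)²/437.5 = 0.166667 + 0.128571 = 0.30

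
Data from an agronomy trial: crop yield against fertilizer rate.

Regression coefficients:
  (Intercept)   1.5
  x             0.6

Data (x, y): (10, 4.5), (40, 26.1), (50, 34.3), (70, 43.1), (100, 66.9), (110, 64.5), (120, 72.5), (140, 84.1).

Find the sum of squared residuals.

SSE = 58.48

x=10: ŷ = 1.5 + 0.6·10 = 7.5; e = 4.5 − 7.5 = -3
x=40: ŷ = 1.5 + 0.6·40 = 25.5; e = 26.1 − 25.5 = 0.6
x=50: ŷ = 1.5 + 0.6·50 = 31.5; e = 34.3 − 31.5 = 2.8
x=70: ŷ = 1.5 + 0.6·70 = 43.5; e = 43.1 − 43.5 = -0.4
x=100: ŷ = 1.5 + 0.6·100 = 61.5; e = 66.9 − 61.5 = 5.4
x=110: ŷ = 1.5 + 0.6·110 = 67.5; e = 64.5 − 67.5 = -3
x=120: ŷ = 1.5 + 0.6·120 = 73.5; e = 72.5 − 73.5 = -1
x=140: ŷ = 1.5 + 0.6·140 = 85.5; e = 84.1 − 85.5 = -1.4
SSE = 9 + 0.36 + 7.84 + 0.16 + 29.16 + 9 + 1 + 1.96 = 58.48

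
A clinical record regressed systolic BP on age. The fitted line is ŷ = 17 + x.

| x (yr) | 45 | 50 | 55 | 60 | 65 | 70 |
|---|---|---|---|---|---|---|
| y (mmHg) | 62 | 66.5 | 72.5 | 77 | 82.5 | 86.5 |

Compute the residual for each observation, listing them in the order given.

0, -0.5, 0.5, 0, 0.5, -0.5

x=45: ŷ = 17 + 45 = 62; e = 62 − 62 = 0
x=50: ŷ = 17 + 50 = 67; e = 66.5 − 67 = -0.5
x=55: ŷ = 17 + 55 = 72; e = 72.5 − 72 = 0.5
x=60: ŷ = 17 + 60 = 77; e = 77 − 77 = 0
x=65: ŷ = 17 + 65 = 82; e = 82.5 − 82 = 0.5
x=70: ŷ = 17 + 70 = 87; e = 86.5 − 87 = -0.5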